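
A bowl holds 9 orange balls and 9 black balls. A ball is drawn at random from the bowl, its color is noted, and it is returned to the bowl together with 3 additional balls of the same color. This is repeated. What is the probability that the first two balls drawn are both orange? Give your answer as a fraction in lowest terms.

2/7

After a orange draw the bowl holds 12 orange out of 21.
P = (9/18)·(12/21) = 2/7 ≈ 0.2857.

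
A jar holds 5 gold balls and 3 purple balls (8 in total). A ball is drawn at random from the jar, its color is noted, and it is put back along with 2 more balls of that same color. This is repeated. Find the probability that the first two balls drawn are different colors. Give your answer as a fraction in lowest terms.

Either gold then purple, or purple then gold; after the first draw the total is 10.
P = (5/8)·(3/10) + (3/8)·(5/10) = 3/8 ≈ 0.3750.

3/8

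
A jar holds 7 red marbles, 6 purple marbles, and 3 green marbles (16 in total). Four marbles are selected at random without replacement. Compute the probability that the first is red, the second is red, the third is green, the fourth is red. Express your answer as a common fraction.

3/208

Multiply the conditional probability of each draw in order, without replacement, so each draw removes one from its color and from the total.
P = (7/16) · (6/15) · (3/14) · (5/13) = 3/208 ≈ 0.0144.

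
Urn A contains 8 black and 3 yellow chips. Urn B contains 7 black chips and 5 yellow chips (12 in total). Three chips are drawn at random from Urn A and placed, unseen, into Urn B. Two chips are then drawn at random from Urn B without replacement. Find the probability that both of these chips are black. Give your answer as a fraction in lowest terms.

9/25

Condition on how many of the transferred chips are black (from Urn A: 8 black of 11; then Urn B has 15 total).
  0 black: C(8,0)C(3,3)/C(11,3) = 1/165; then P = C(7,2)/C(15,2) = 1/5
  1 black: C(8,1)C(3,2)/C(11,3) = 8/55; then P = C(8,2)/C(15,2) = 4/15
  2 black: C(8,2)C(3,1)/C(11,3) = 28/55; then P = C(9,2)/C(15,2) = 12/35
  3 black: C(8,3)C(3,0)/C(11,3) = 56/165; then P = C(10,2)/C(15,2) = 3/7
P(both black) = 9/25 ≈ 0.3600.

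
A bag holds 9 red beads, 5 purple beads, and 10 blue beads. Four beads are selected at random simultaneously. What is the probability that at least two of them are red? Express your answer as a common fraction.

Sum the hypergeometric tail for j = 2,…,4 red beads.
Favorable = C(9,2)·C(15,2) + C(9,3)·C(15,1) + C(9,4)·C(15,0) = 5166; total = C(24,4) = 10626.
P = 5166/10626 = 123/253 ≈ 0.4862.

123/253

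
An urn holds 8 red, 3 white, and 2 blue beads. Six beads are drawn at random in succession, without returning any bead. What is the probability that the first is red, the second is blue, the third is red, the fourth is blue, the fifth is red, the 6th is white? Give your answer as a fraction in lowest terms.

Multiply the conditional probability of each draw in order, without replacement, so each draw removes one from its color and from the total.
P = (8/13) · (2/12) · (7/11) · (1/10) · (6/9) · (3/8) = 7/4290 ≈ 0.0016.

7/4290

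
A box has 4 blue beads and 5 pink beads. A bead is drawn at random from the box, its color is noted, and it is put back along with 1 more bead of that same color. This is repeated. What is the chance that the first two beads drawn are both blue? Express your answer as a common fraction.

2/9

After a blue draw the box holds 5 blue out of 10.
P = (4/9)·(5/10) = 2/9 ≈ 0.2222.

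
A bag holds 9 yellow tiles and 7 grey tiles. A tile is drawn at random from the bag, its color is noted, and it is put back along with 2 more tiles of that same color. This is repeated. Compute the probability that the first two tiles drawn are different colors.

Either yellow then grey, or grey then yellow; after the first draw the total is 18.
P = (9/16)·(7/18) + (7/16)·(9/18) = 7/16 ≈ 0.4375.

7/16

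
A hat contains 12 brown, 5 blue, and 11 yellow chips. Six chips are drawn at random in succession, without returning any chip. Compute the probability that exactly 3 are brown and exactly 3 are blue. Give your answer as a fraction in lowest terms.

110/18837

Unordered draws without replacement: count favorable combinations over C(28,6).
Favorable = C(12,3) · C(5,3) · C(11,0) = 2200; total = C(28,6) = 376740.
P = 2200/376740 = 110/18837 ≈ 0.0058.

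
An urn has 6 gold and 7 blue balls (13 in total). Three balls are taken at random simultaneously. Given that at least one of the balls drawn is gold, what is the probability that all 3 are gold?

P(all 3 gold) = C(6,3)/C(13,3) = 10/143; P(at least one gold) = 1 − C(7,3)/C(13,3) = 251/286.
Since 'all 3 gold' ⊆ 'at least one gold', P(all 3 | at least one) = 10/143 / 251/286 = 20/251 ≈ 0.0797.

20/251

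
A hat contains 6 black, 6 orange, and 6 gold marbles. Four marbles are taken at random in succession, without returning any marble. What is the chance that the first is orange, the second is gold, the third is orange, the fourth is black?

1/68

Multiply the conditional probability of each draw in order, without replacement, so each draw removes one from its color and from the total.
P = (6/18) · (6/17) · (5/16) · (6/15) = 1/68 ≈ 0.0147.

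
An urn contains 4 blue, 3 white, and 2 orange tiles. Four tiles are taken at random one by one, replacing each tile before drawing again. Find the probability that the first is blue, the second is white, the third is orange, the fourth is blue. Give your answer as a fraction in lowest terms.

32/2187

Multiply the conditional probability of each draw in order, with replacement (the composition resets each draw).
P = (4/9) · (3/9) · (2/9) · (4/9) = 32/2187 ≈ 0.0146.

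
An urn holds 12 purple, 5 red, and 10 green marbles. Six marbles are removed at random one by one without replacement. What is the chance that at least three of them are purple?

Sum the hypergeometric tail for j = 3,…,6 purple marbles.
Favorable = C(12,3)·C(15,3) + C(12,4)·C(15,2) + C(12,5)·C(15,1) + C(12,6)·C(15,0) = 164879; total = C(27,6) = 296010.
P = 164879/296010 = 1153/2070 ≈ 0.5570.

1153/2070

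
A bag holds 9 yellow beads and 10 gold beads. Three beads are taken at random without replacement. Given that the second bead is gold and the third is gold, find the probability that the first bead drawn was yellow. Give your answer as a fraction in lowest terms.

P(first=yellow and the second bead is gold and the third is gold) = (9/19)·(10/18)·(9/17) = 45/323.
P(E) = Σ over first color = 45/323 + 40/323 = 5/19.
By Bayes, P(first=yellow | E) = 45/323 / 5/19 = 9/17 ≈ 0.5294.

9/17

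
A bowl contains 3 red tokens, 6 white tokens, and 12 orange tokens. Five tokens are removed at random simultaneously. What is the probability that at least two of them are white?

436/969

Sum the hypergeometric tail for j = 2,…,5 white tokens.
Favorable = C(6,2)·C(15,3) + C(6,3)·C(15,2) + C(6,4)·C(15,1) + C(6,5)·C(15,0) = 9156; total = C(21,5) = 20349.
P = 9156/20349 = 436/969 ≈ 0.4499.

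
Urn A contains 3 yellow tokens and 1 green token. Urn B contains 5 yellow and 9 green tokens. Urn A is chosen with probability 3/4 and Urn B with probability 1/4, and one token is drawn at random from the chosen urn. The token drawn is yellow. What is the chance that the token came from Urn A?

63/73

P(yellow | Urn A) = 3/4; P(yellow | Urn B) = 5/14.
P(yellow) = 3/4·3/4 + 1/4·5/14 = 73/112.
By Bayes' rule, P(Urn A | yellow) = 9/16 / 73/112 = 63/73 ≈ 0.8630.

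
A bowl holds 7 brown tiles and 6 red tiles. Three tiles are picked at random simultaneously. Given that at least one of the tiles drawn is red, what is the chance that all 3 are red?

20/251

P(all 3 red) = C(6,3)/C(13,3) = 10/143; P(at least one red) = 1 − C(7,3)/C(13,3) = 251/286.
Since 'all 3 red' ⊆ 'at least one red', P(all 3 | at least one) = 10/143 / 251/286 = 20/251 ≈ 0.0797.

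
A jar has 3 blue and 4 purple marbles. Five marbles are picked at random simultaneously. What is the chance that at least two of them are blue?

Sum the hypergeometric tail for j = 2,…,3 blue marbles.
Favorable = C(3,2)·C(4,3) + C(3,3)·C(4,2) = 18; total = C(7,5) = 21.
P = 18/21 = 6/7 ≈ 0.8571.

6/7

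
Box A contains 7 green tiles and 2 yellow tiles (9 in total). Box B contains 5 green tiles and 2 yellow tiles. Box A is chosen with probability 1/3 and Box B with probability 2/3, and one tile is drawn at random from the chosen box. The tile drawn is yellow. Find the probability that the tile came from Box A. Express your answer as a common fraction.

P(yellow | Box A) = 2/9; P(yellow | Box B) = 2/7.
P(yellow) = 1/3·2/9 + 2/3·2/7 = 50/189.
By Bayes' rule, P(Box A | yellow) = 2/27 / 50/189 = 7/25 ≈ 0.2800.

7/25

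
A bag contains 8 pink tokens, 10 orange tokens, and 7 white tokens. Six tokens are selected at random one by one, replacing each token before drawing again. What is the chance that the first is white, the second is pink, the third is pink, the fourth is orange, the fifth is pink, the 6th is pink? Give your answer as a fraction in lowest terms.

57344/48828125

Multiply the conditional probability of each draw in order, with replacement (the composition resets each draw).
P = (7/25) · (8/25) · (8/25) · (10/25) · (8/25) · (8/25) = 57344/48828125 ≈ 0.0012.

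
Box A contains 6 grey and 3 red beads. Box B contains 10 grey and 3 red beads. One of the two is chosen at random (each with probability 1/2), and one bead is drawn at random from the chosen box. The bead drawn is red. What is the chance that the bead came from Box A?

P(red | Box A) = 1/3; P(red | Box B) = 3/13.
P(red) = 1/2·1/3 + 1/2·3/13 = 11/39.
By Bayes' rule, P(Box A | red) = 1/6 / 11/39 = 13/22 ≈ 0.5909.

13/22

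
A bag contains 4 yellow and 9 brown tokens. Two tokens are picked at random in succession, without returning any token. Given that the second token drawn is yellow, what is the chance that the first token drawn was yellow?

P(first=yellow and the second token drawn is yellow) = (4/13)·(3/12) = 1/13.
P(the second token drawn is yellow) = Σ over first color = 1/13 + 3/13 = 4/13.
By Bayes, P(first=yellow | the second token drawn is yellow) = 1/13 / 4/13 = 1/4 ≈ 0.2500.

1/4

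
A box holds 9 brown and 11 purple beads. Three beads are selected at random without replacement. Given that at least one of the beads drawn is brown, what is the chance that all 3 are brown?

P(all 3 brown) = C(9,3)/C(20,3) = 7/95; P(at least one brown) = 1 − C(11,3)/C(20,3) = 65/76.
Since 'all 3 brown' ⊆ 'at least one brown', P(all 3 | at least one) = 7/95 / 65/76 = 28/325 ≈ 0.0862.

28/325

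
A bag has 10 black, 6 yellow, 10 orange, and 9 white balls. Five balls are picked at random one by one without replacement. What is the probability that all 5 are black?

Unordered draws without replacement: count favorable combinations over C(35,5).
Favorable = C(10,5) · C(6,0) · C(10,0) · C(9,0) = 252; total = C(35,5) = 324632.
P = 252/324632 = 9/11594 ≈ 0.0008.

9/11594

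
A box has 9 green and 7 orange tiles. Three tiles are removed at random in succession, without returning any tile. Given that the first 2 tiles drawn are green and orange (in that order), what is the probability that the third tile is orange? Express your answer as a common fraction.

After removing 1 green, 1 orange, the box has 6 orange out of 14 remaining.
P(third is orange | given) = 6/14 = 3/7 ≈ 0.4286.

3/7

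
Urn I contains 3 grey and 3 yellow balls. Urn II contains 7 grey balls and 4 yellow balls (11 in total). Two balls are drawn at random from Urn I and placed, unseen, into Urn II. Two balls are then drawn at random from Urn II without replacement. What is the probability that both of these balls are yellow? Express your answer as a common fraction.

17/130

Condition on how many of the transferred balls are yellow (from Urn I: 3 yellow of 6; then Urn II has 13 total).
  0 yellow: C(3,0)C(3,2)/C(6,2) = 1/5; then P = C(4,2)/C(13,2) = 1/13
  1 yellow: C(3,1)C(3,1)/C(6,2) = 3/5; then P = C(5,2)/C(13,2) = 5/39
  2 yellow: C(3,2)C(3,0)/C(6,2) = 1/5; then P = C(6,2)/C(13,2) = 5/26
P(both yellow) = 17/130 ≈ 0.1308.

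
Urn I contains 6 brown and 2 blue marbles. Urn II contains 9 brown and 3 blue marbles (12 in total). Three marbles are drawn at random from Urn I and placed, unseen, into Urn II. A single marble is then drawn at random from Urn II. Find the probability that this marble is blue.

Condition on how many of the transferred marbles are blue (from Urn I: 2 blue of 8; then Urn II has 15 total).
  0 blue: C(2,0)C(6,3)/C(8,3) = 5/14; then P = 3/15
  1 blue: C(2,1)C(6,2)/C(8,3) = 15/28; then P = 4/15
  2 blue: C(2,2)C(6,1)/C(8,3) = 3/28; then P = 5/15
P(blue from Urn II) = 1/4 ≈ 0.2500.

1/4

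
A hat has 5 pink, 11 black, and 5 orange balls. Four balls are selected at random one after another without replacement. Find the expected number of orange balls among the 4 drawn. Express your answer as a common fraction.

By linearity of expectation, E[X] = Σ P(draw i is orange); by symmetry each draw (even without replacement) has P(orange) = 5/21.
E[X] = 4 · 5/21 = 20/21 ≈ 0.9524.

20/21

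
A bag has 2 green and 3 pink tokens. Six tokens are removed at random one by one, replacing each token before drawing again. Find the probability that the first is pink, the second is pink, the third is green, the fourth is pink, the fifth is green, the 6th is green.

Multiply the conditional probability of each draw in order, with replacement (the composition resets each draw).
P = (3/5) · (3/5) · (2/5) · (3/5) · (2/5) · (2/5) = 216/15625 ≈ 0.0138.

216/15625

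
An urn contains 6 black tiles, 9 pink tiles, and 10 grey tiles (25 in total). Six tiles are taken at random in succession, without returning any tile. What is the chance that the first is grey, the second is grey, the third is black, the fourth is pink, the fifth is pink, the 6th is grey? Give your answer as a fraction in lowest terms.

Multiply the conditional probability of each draw in order, without replacement, so each draw removes one from its color and from the total.
P = (10/25) · (9/24) · (6/23) · (9/22) · (8/21) · (8/20) = 108/44275 ≈ 0.0024.

108/44275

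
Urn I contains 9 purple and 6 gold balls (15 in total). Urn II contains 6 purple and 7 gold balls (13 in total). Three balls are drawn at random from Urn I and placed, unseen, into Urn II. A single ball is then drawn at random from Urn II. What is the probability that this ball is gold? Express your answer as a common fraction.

Condition on how many of the transferred balls are gold (from Urn I: 6 gold of 15; then Urn II has 16 total).
  0 gold: C(6,0)C(9,3)/C(15,3) = 12/65; then P = 7/16
  1 gold: C(6,1)C(9,2)/C(15,3) = 216/455; then P = 8/16
  2 gold: C(6,2)C(9,1)/C(15,3) = 27/91; then P = 9/16
  3 gold: C(6,3)C(9,0)/C(15,3) = 4/91; then P = 10/16
P(gold from Urn II) = 41/80 ≈ 0.5125.

41/80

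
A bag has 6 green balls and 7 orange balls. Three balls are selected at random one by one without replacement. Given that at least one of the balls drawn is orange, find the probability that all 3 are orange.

5/38

P(all 3 orange) = C(7,3)/C(13,3) = 35/286; P(at least one orange) = 1 − C(6,3)/C(13,3) = 133/143.
Since 'all 3 orange' ⊆ 'at least one orange', P(all 3 | at least one) = 35/286 / 133/143 = 5/38 ≈ 0.1316.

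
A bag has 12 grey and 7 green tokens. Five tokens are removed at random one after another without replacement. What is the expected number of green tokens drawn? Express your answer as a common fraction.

By linearity of expectation, E[X] = Σ P(draw i is green); by symmetry each draw (even without replacement) has P(green) = 7/19.
E[X] = 5 · 7/19 = 35/19 ≈ 1.8421.

35/19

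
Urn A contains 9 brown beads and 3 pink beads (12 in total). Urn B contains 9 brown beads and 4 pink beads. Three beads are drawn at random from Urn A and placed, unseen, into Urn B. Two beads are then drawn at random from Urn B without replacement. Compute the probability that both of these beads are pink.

67/880

Condition on how many of the transferred beads are pink (from Urn A: 3 pink of 12; then Urn B has 16 total).
  0 pink: C(3,0)C(9,3)/C(12,3) = 21/55; then P = C(4,2)/C(16,2) = 1/20
  1 pink: C(3,1)C(9,2)/C(12,3) = 27/55; then P = C(5,2)/C(16,2) = 1/12
  2 pink: C(3,2)C(9,1)/C(12,3) = 27/220; then P = C(6,2)/C(16,2) = 1/8
  3 pink: C(3,3)C(9,0)/C(12,3) = 1/220; then P = C(7,2)/C(16,2) = 7/40
P(both pink) = 67/880 ≈ 0.0761.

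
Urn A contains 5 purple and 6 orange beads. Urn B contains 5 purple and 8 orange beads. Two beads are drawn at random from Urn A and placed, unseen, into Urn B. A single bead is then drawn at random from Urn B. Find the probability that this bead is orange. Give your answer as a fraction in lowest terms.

20/33

Condition on how many of the transferred beads are orange (from Urn A: 6 orange of 11; then Urn B has 15 total).
  0 orange: C(6,0)C(5,2)/C(11,2) = 2/11; then P = 8/15
  1 orange: C(6,1)C(5,1)/C(11,2) = 6/11; then P = 9/15
  2 orange: C(6,2)C(5,0)/C(11,2) = 3/11; then P = 10/15
P(orange from Urn B) = 20/33 ≈ 0.6061.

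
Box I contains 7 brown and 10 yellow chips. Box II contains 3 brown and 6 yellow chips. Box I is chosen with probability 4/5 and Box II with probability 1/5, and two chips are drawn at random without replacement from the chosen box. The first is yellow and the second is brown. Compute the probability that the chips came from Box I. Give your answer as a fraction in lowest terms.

70/87

P(E | Box I) = 35/136; P(E | Box II) = 1/4.
P(E) = 4/5·35/136 + 1/5·1/4 = 87/340.
By Bayes' rule, P(Box I | E) = 7/34 / 87/340 = 70/87 ≈ 0.8046.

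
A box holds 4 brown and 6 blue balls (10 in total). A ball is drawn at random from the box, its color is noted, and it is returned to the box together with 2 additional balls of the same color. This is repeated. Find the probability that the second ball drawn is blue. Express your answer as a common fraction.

Condition on the first draw. If first is blue (prob 6/10), second-blue has prob (8)/(12); if not (prob 4/10), it has prob 6/(12).
P = (6/10)·(8/12) + (4/10)·(6/12) = 3/5 ≈ 0.6000.

3/5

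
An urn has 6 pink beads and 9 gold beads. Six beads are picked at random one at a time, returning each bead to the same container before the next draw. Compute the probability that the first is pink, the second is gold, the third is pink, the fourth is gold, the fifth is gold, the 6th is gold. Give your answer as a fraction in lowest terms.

324/15625

Multiply the conditional probability of each draw in order, with replacement (the composition resets each draw).
P = (6/15) · (9/15) · (6/15) · (9/15) · (9/15) · (9/15) = 324/15625 ≈ 0.0207.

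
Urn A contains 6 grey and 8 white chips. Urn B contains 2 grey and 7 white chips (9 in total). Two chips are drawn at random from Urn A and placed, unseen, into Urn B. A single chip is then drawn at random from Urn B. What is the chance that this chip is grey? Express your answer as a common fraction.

20/77

Condition on how many of the transferred chips are grey (from Urn A: 6 grey of 14; then Urn B has 11 total).
  0 grey: C(6,0)C(8,2)/C(14,2) = 4/13; then P = 2/11
  1 grey: C(6,1)C(8,1)/C(14,2) = 48/91; then P = 3/11
  2 grey: C(6,2)C(8,0)/C(14,2) = 15/91; then P = 4/11
P(grey from Urn B) = 20/77 ≈ 0.2597.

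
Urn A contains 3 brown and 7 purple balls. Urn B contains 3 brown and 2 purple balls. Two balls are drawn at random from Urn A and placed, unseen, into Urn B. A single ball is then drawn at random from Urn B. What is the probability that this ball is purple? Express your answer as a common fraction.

Condition on how many of the transferred balls are purple (from Urn A: 7 purple of 10; then Urn B has 7 total).
  0 purple: C(7,0)C(3,2)/C(10,2) = 1/15; then P = 2/7
  1 purple: C(7,1)C(3,1)/C(10,2) = 7/15; then P = 3/7
  2 purple: C(7,2)C(3,0)/C(10,2) = 7/15; then P = 4/7
P(purple from Urn B) = 17/35 ≈ 0.4857.

17/35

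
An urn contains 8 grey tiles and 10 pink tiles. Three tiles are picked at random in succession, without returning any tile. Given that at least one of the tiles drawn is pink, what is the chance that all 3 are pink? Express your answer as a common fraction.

3/19

P(all 3 pink) = C(10,3)/C(18,3) = 5/34; P(at least one pink) = 1 − C(8,3)/C(18,3) = 95/102.
Since 'all 3 pink' ⊆ 'at least one pink', P(all 3 | at least one) = 5/34 / 95/102 = 3/19 ≈ 0.1579.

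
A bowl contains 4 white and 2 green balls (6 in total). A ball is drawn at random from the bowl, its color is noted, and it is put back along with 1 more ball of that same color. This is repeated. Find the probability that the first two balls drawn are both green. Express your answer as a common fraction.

After a green draw the bowl holds 3 green out of 7.
P = (2/6)·(3/7) = 1/7 ≈ 0.1429.

1/7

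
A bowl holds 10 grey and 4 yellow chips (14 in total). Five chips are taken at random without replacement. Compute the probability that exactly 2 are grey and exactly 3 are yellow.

90/1001

Unordered draws without replacement: count favorable combinations over C(14,5).
Favorable = C(10,2) · C(4,3) = 180; total = C(14,5) = 2002.
P = 180/2002 = 90/1001 ≈ 0.0899.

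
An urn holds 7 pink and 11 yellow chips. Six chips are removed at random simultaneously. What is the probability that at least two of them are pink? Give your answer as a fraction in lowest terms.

Sum the hypergeometric tail for j = 2,…,6 pink chips.
Favorable = C(7,2)·C(11,4) + C(7,3)·C(11,3) + C(7,4)·C(11,2) + C(7,5)·C(11,1) + C(7,6)·C(11,0) = 14868; total = C(18,6) = 18564.
P = 14868/18564 = 177/221 ≈ 0.8009.

177/221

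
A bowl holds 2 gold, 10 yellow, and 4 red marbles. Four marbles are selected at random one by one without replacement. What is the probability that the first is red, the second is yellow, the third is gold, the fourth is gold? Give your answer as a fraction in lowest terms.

Multiply the conditional probability of each draw in order, without replacement, so each draw removes one from its color and from the total.
P = (4/16) · (10/15) · (2/14) · (1/13) = 1/546 ≈ 0.0018.

1/546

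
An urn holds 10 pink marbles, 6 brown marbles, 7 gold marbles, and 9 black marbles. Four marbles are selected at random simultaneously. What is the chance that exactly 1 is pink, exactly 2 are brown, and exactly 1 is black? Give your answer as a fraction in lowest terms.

135/3596

Unordered draws without replacement: count favorable combinations over C(32,4).
Favorable = C(10,1) · C(6,2) · C(7,0) · C(9,1) = 1350; total = C(32,4) = 35960.
P = 1350/35960 = 135/3596 ≈ 0.0375.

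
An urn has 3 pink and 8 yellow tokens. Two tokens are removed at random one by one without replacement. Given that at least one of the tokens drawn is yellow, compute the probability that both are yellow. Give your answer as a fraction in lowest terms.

P(both yellow) = C(8,2)/C(11,2) = 28/55; P(at least one yellow) = 1 − C(3,2)/C(11,2) = 52/55.
Since 'both yellow' ⊆ 'at least one yellow', P(both | at least one) = 28/55 / 52/55 = 7/13 ≈ 0.5385.

7/13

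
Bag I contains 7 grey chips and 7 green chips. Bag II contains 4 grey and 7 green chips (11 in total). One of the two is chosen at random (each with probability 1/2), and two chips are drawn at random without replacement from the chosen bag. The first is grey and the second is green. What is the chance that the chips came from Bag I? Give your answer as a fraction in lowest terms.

P(E | Bag I) = 7/26; P(E | Bag II) = 14/55.
P(E) = 1/2·7/26 + 1/2·14/55 = 749/2860.
By Bayes' rule, P(Bag I | E) = 7/52 / 749/2860 = 55/107 ≈ 0.5140.

55/107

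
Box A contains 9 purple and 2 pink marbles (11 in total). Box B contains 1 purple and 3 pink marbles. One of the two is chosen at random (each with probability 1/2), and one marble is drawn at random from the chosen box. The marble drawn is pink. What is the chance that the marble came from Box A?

P(pink | Box A) = 2/11; P(pink | Box B) = 3/4.
P(pink) = 1/2·2/11 + 1/2·3/4 = 41/88.
By Bayes' rule, P(Box A | pink) = 1/11 / 41/88 = 8/41 ≈ 0.1951.

8/41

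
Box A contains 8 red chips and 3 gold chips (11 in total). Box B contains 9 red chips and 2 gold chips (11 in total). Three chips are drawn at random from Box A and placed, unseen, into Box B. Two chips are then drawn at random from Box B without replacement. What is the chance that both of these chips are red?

3144/5005

Condition on how many of the transferred chips are red (from Box A: 8 red of 11; then Box B has 14 total).
  0 red: C(8,0)C(3,3)/C(11,3) = 1/165; then P = C(9,2)/C(14,2) = 36/91
  1 red: C(8,1)C(3,2)/C(11,3) = 8/55; then P = C(10,2)/C(14,2) = 45/91
  2 red: C(8,2)C(3,1)/C(11,3) = 28/55; then P = C(11,2)/C(14,2) = 55/91
  3 red: C(8,3)C(3,0)/C(11,3) = 56/165; then P = C(12,2)/C(14,2) = 66/91
P(both red) = 3144/5005 ≈ 0.6282.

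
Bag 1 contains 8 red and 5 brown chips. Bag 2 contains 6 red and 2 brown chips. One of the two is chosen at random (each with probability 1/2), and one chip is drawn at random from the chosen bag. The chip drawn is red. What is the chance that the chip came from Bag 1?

P(red | Bag 1) = 8/13; P(red | Bag 2) = 3/4.
P(red) = 1/2·8/13 + 1/2·3/4 = 71/104.
By Bayes' rule, P(Bag 1 | red) = 4/13 / 71/104 = 32/71 ≈ 0.4507.

32/71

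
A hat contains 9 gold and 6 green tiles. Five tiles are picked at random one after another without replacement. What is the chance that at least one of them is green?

137/143

Use the complement: P(at least one green) = 1 − P(no green).
P(none) = C(9,5)/C(15,5) = 126/3003.
So P = 1 − 126/3003 = 137/143 ≈ 0.9580.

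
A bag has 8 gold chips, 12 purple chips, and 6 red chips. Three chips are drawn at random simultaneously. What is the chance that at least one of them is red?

73/130

Use the complement: P(at least one red) = 1 − P(no red).
P(none) = C(20,3)/C(26,3) = 1140/2600.
So P = 1 − 1140/2600 = 73/130 ≈ 0.5615.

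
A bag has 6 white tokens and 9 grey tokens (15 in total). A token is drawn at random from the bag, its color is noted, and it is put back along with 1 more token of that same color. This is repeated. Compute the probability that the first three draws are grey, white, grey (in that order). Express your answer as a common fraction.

Track the composition after each reinforcement of +1.
P = (9/15) · (6/16) · (10/17) = 9/68 ≈ 0.1324.

9/68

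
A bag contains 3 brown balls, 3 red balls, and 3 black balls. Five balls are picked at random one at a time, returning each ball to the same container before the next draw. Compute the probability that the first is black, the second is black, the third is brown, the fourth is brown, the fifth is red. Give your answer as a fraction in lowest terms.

1/243

Multiply the conditional probability of each draw in order, with replacement (the composition resets each draw).
P = (3/9) · (3/9) · (3/9) · (3/9) · (3/9) = 1/243 ≈ 0.0041.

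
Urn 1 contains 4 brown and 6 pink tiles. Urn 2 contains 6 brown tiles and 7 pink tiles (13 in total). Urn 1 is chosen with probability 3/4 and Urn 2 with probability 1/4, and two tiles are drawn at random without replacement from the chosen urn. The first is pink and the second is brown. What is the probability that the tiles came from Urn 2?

P(E | Urn 1) = 4/15; P(E | Urn 2) = 7/26.
P(E) = 3/4·4/15 + 1/4·7/26 = 139/520.
By Bayes' rule, P(Urn 2 | E) = 7/104 / 139/520 = 35/139 ≈ 0.2518.

35/139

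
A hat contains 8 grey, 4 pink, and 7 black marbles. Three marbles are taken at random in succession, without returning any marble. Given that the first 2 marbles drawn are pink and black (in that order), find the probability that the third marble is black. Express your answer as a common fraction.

After removing 1 pink, 1 black, the hat has 6 black out of 17 remaining.
P(third is black | given) = 6/17 ≈ 0.3529.

6/17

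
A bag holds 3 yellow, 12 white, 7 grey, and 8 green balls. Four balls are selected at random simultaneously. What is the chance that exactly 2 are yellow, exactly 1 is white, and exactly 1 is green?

32/3045

Unordered draws without replacement: count favorable combinations over C(30,4).
Favorable = C(3,2) · C(12,1) · C(7,0) · C(8,1) = 288; total = C(30,4) = 27405.
P = 288/27405 = 32/3045 ≈ 0.0105.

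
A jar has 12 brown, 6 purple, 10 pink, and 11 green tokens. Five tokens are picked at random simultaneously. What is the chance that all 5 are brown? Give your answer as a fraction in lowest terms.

Unordered draws without replacement: count favorable combinations over C(39,5).
Favorable = C(12,5) · C(6,0) · C(10,0) · C(11,0) = 792; total = C(39,5) = 575757.
P = 792/575757 = 88/63973 ≈ 0.0014.

88/63973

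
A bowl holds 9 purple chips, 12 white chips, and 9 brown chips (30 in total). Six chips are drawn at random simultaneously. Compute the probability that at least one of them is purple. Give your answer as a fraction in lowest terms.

25691/28275

Use the complement: P(at least one purple) = 1 − P(no purple).
P(none) = C(21,6)/C(30,6) = 54264/593775.
So P = 1 − 54264/593775 = 25691/28275 ≈ 0.9086.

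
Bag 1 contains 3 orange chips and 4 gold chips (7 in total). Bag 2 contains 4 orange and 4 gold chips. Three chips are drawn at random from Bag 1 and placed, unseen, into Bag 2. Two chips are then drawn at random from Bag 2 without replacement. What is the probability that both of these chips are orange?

81/385

Condition on how many of the transferred chips are orange (from Bag 1: 3 orange of 7; then Bag 2 has 11 total).
  0 orange: C(3,0)C(4,3)/C(7,3) = 4/35; then P = C(4,2)/C(11,2) = 6/55
  1 orange: C(3,1)C(4,2)/C(7,3) = 18/35; then P = C(5,2)/C(11,2) = 2/11
  2 orange: C(3,2)C(4,1)/C(7,3) = 12/35; then P = C(6,2)/C(11,2) = 3/11
  3 orange: C(3,3)C(4,0)/C(7,3) = 1/35; then P = C(7,2)/C(11,2) = 21/55
P(both orange) = 81/385 ≈ 0.2104.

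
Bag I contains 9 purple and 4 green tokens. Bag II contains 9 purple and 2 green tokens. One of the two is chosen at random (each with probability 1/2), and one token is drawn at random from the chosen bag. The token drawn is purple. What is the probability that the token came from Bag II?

13/24

P(purple | Bag I) = 9/13; P(purple | Bag II) = 9/11.
P(purple) = 1/2·9/13 + 1/2·9/11 = 108/143.
By Bayes' rule, P(Bag II | purple) = 9/22 / 108/143 = 13/24 ≈ 0.5417.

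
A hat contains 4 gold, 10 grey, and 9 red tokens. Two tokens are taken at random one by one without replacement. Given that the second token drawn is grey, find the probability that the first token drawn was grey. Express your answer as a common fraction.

P(first=grey and the second token drawn is grey) = (10/23)·(9/22) = 45/253.
P(the second token drawn is grey) = Σ over first color = 20/253 + 45/253 + 45/253 = 10/23.
By Bayes, P(first=grey | the second token drawn is grey) = 45/253 / 10/23 = 9/22 ≈ 0.4091.

9/22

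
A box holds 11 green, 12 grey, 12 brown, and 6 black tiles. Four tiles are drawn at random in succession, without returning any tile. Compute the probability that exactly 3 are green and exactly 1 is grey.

Unordered draws without replacement: count favorable combinations over C(41,4).
Favorable = C(11,3) · C(12,1) · C(12,0) · C(6,0) = 1980; total = C(41,4) = 101270.
P = 1980/101270 = 198/10127 ≈ 0.0196.

198/10127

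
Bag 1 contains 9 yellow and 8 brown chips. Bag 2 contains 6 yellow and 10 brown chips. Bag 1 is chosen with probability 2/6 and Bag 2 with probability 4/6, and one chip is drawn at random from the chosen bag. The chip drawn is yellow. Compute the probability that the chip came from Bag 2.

17/29

P(yellow | Bag 1) = 9/17; P(yellow | Bag 2) = 3/8.
P(yellow) = 1/3·9/17 + 2/3·3/8 = 29/68.
By Bayes' rule, P(Bag 2 | yellow) = 1/4 / 29/68 = 17/29 ≈ 0.5862.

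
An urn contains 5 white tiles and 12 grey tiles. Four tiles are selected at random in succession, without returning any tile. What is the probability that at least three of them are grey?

319/476

Sum the hypergeometric tail for j = 3,…,4 grey tiles.
Favorable = C(12,3)·C(5,1) + C(12,4)·C(5,0) = 1595; total = C(17,4) = 2380.
P = 1595/2380 = 319/476 ≈ 0.6702.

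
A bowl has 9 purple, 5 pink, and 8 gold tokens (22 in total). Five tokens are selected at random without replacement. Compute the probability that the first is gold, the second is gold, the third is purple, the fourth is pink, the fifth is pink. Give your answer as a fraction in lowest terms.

Multiply the conditional probability of each draw in order, without replacement, so each draw removes one from its color and from the total.
P = (8/22) · (7/21) · (9/20) · (5/19) · (4/18) = 2/627 ≈ 0.0032.

2/627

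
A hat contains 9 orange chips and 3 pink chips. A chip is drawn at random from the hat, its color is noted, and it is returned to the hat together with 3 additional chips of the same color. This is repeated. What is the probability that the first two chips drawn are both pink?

1/10

After a pink draw the hat holds 6 pink out of 15.
P = (3/12)·(6/15) = 1/10 ≈ 0.1000.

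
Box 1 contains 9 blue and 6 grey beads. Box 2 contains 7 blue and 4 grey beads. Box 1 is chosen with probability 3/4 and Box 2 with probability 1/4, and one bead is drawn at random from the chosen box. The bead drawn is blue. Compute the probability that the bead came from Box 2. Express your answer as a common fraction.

35/134

P(blue | Box 1) = 3/5; P(blue | Box 2) = 7/11.
P(blue) = 3/4·3/5 + 1/4·7/11 = 67/110.
By Bayes' rule, P(Box 2 | blue) = 7/44 / 67/110 = 35/134 ≈ 0.2612.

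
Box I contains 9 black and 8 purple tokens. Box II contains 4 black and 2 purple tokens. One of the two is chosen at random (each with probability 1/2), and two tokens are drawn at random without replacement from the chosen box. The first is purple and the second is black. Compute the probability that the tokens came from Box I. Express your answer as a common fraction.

P(E | Box I) = 9/34; P(E | Box II) = 4/15.
P(E) = 1/2·9/34 + 1/2·4/15 = 271/1020.
By Bayes' rule, P(Box I | E) = 9/68 / 271/1020 = 135/271 ≈ 0.4982.

135/271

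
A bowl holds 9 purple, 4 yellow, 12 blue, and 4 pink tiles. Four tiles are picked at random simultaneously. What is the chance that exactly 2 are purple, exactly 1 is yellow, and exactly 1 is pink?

Unordered draws without replacement: count favorable combinations over C(29,4).
Favorable = C(9,2) · C(4,1) · C(12,0) · C(4,1) = 576; total = C(29,4) = 23751.
P = 576/23751 = 64/2639 ≈ 0.0243.

64/2639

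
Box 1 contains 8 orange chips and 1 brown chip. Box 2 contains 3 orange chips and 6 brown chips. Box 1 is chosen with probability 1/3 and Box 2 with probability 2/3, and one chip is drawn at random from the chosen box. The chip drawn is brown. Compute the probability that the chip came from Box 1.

P(brown | Box 1) = 1/9; P(brown | Box 2) = 2/3.
P(brown) = 1/3·1/9 + 2/3·2/3 = 13/27.
By Bayes' rule, P(Box 1 | brown) = 1/27 / 13/27 = 1/13 ≈ 0.0769.

1/13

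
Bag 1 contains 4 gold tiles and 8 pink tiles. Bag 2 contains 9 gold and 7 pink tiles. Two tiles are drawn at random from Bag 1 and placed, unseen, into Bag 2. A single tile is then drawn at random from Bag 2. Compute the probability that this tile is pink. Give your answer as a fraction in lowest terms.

Condition on how many of the transferred tiles are pink (from Bag 1: 8 pink of 12; then Bag 2 has 18 total).
  0 pink: C(8,0)C(4,2)/C(12,2) = 1/11; then P = 7/18
  1 pink: C(8,1)C(4,1)/C(12,2) = 16/33; then P = 8/18
  2 pink: C(8,2)C(4,0)/C(12,2) = 14/33; then P = 9/18
P(pink from Bag 2) = 25/54 ≈ 0.4630.

25/54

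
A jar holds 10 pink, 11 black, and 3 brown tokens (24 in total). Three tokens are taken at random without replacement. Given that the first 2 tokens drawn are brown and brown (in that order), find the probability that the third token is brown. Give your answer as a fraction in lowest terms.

1/22

After removing 2 brown, the jar has 1 brown out of 22 remaining.
P(third is brown | given) = 1/22 ≈ 0.0455.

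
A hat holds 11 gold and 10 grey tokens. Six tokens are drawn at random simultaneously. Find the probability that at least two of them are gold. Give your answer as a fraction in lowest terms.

Sum the hypergeometric tail for j = 2,…,6 gold tokens.
Favorable = C(11,2)·C(10,4) + C(11,3)·C(10,3) + C(11,4)·C(10,2) + C(11,5)·C(10,1) + C(11,6)·C(10,0) = 51282; total = C(21,6) = 54264.
P = 51282/54264 = 1221/1292 ≈ 0.9450.

1221/1292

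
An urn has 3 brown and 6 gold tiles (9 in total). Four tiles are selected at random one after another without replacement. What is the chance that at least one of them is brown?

Use the complement: P(at least one brown) = 1 − P(no brown).
P(none) = C(6,4)/C(9,4) = 15/126.
So P = 1 − 15/126 = 37/42 ≈ 0.8810.

37/42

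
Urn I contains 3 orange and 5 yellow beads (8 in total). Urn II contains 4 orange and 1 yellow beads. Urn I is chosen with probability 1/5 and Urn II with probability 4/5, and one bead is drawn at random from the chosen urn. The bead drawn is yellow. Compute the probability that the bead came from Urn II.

P(yellow | Urn I) = 5/8; P(yellow | Urn II) = 1/5.
P(yellow) = 1/5·5/8 + 4/5·1/5 = 57/200.
By Bayes' rule, P(Urn II | yellow) = 4/25 / 57/200 = 32/57 ≈ 0.5614.

32/57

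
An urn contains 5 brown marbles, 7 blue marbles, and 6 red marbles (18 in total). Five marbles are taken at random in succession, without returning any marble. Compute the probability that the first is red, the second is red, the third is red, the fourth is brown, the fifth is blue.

Multiply the conditional probability of each draw in order, without replacement, so each draw removes one from its color and from the total.
P = (6/18) · (5/17) · (4/16) · (5/15) · (7/14) = 5/1224 ≈ 0.0041.

5/1224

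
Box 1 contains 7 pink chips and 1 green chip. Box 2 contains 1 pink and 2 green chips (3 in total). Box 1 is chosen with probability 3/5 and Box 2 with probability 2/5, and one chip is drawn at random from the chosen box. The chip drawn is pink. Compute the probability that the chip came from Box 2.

16/79

P(pink | Box 1) = 7/8; P(pink | Box 2) = 1/3.
P(pink) = 3/5·7/8 + 2/5·1/3 = 79/120.
By Bayes' rule, P(Box 2 | pink) = 2/15 / 79/120 = 16/79 ≈ 0.2025.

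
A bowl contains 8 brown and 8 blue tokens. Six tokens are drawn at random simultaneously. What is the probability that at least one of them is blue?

285/286

Use the complement: P(at least one blue) = 1 − P(no blue).
P(none) = C(8,6)/C(16,6) = 28/8008.
So P = 1 − 28/8008 = 285/286 ≈ 0.9965.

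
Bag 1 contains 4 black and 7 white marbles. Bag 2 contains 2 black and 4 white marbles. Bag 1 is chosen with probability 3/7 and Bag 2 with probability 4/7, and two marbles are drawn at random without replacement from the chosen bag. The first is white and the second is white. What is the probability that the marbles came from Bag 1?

P(E | Bag 1) = 21/55; P(E | Bag 2) = 2/5.
P(E) = 3/7·21/55 + 4/7·2/5 = 151/385.
By Bayes' rule, P(Bag 1 | E) = 9/55 / 151/385 = 63/151 ≈ 0.4172.

63/151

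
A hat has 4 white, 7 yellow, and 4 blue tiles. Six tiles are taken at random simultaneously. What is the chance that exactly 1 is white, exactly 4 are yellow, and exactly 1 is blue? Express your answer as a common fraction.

Unordered draws without replacement: count favorable combinations over C(15,6).
Favorable = C(4,1) · C(7,4) · C(4,1) = 560; total = C(15,6) = 5005.
P = 560/5005 = 16/143 ≈ 0.1119.

16/143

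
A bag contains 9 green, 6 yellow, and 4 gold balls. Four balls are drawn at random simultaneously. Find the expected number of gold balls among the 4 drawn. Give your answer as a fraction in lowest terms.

16/19

By linearity of expectation, E[X] = Σ P(draw i is gold); by symmetry each draw (even without replacement) has P(gold) = 4/19.
E[X] = 4 · 4/19 = 16/19 ≈ 0.8421.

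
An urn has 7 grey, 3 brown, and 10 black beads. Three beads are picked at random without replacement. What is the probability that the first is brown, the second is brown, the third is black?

Multiply the conditional probability of each draw in order, without replacement, so each draw removes one from its color and from the total.
P = (3/20) · (2/19) · (10/18) = 1/114 ≈ 0.0088.

1/114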